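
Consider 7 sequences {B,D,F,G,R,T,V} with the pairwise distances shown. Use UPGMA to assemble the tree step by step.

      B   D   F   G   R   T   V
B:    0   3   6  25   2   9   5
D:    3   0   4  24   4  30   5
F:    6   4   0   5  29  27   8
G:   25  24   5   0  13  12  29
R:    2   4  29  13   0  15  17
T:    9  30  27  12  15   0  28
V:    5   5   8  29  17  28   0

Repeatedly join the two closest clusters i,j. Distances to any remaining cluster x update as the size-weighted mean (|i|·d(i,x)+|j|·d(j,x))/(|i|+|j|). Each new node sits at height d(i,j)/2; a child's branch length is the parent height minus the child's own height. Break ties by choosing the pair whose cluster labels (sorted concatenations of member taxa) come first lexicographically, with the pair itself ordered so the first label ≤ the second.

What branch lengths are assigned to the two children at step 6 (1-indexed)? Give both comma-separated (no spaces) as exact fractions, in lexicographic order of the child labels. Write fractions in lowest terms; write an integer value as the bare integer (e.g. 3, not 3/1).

35/24,121/12

step 1: merge (B,R) at d=2; branch lengths B→1, R→1; new cluster BR
  updated: d(BR,D)=7/2, d(BR,F)=35/2, d(BR,G)=19, d(BR,T)=12, d(BR,V)=11
step 2: merge (BR,D) at d=7/2; branch lengths BR→3/4, D→7/4; new cluster BDR
  updated: d(BDR,F)=13, d(BDR,G)=62/3, d(BDR,T)=18, d(BDR,V)=9
step 3: merge (F,G) at d=5; branch lengths F→5/2, G→5/2; new cluster FG
  updated: d(BDR,FG)=101/6, d(FG,T)=39/2, d(FG,V)=37/2
step 4: merge (BDR,V) at d=9; branch lengths BDR→11/4, V→9/2; new cluster BDRV
  updated: d(BDRV,FG)=69/4, d(BDRV,T)=41/2
step 5: merge (BDRV,FG) at d=69/4; branch lengths BDRV→33/8, FG→49/8; new cluster BDFGRV
  updated: d(BDFGRV,T)=121/6
step 6: merge (BDFGRV,T) at d=121/6; branch lengths BDFGRV→35/24, T→121/12; new cluster BDFGRTV
final tree: (((((B:1,R:1):3/4,D:7/4):11/4,V:9/2):33/8,(F:5/2,G:5/2):49/8):35/24,T:121/12)
total length: 925/24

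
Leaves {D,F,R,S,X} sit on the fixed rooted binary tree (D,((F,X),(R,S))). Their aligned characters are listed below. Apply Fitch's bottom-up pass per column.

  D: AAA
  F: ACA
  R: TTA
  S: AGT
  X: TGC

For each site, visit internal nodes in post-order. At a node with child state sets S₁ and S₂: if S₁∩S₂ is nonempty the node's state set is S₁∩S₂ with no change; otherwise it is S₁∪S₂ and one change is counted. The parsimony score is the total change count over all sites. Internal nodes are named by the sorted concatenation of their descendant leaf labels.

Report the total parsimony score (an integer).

7

site 0, node FX: F={A} ∪ X={T} → {A,T} (+1)
site 0, node RS: R={T} ∪ S={A} → {A,T} (+1)
site 0, node FRSX: FX={A,T} ∩ RS={A,T} → {A,T} (+0)
site 0, node DFRSX: D={A} ∩ FRSX={A,T} → {A} (+0)
site 1, node FX: F={C} ∪ X={G} → {C,G} (+1)
site 1, node RS: R={T} ∪ S={G} → {G,T} (+1)
site 1, node FRSX: FX={C,G} ∩ RS={G,T} → {G} (+0)
site 1, node DFRSX: D={A} ∪ FRSX={G} → {A,G} (+1)
site 2, node FX: F={A} ∪ X={C} → {A,C} (+1)
site 2, node RS: R={A} ∪ S={T} → {A,T} (+1)
site 2, node FRSX: FX={A,C} ∩ RS={A,T} → {A} (+0)
site 2, node DFRSX: D={A} ∩ FRSX={A} → {A} (+0)
per-site changes: [2, 3, 2]; total = 7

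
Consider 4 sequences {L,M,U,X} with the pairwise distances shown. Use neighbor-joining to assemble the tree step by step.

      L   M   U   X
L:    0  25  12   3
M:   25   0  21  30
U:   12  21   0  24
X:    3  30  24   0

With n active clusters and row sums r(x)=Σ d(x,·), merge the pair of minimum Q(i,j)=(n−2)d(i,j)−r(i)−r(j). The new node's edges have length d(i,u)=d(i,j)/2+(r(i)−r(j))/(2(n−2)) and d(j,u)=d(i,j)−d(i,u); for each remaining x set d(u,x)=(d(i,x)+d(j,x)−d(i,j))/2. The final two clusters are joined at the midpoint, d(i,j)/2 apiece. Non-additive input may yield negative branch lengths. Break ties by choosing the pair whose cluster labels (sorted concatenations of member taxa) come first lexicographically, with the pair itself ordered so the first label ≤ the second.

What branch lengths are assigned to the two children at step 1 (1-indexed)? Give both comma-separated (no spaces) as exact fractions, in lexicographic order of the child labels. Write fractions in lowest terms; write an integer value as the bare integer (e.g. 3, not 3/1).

-11/4,23/4

step 1: merge (L,X) at d=3, Q=-91; branch lengths L→-11/4, X→23/4; new cluster LX
  updated: d(LX,M)=26, d(LX,U)=33/2
step 2: merge (LX,M) at d=26, Q=-127/2; branch lengths LX→43/4, M→61/4; new cluster LMX
  updated: d(LMX,U)=23/4
step 3: merge (LMX,U) at d=23/4; branch lengths LMX→23/8, U→23/8; new cluster LMUX
final tree: (((L:-11/4,X:23/4):43/4,M:61/4):23/8,U:23/8)
total length: 139/4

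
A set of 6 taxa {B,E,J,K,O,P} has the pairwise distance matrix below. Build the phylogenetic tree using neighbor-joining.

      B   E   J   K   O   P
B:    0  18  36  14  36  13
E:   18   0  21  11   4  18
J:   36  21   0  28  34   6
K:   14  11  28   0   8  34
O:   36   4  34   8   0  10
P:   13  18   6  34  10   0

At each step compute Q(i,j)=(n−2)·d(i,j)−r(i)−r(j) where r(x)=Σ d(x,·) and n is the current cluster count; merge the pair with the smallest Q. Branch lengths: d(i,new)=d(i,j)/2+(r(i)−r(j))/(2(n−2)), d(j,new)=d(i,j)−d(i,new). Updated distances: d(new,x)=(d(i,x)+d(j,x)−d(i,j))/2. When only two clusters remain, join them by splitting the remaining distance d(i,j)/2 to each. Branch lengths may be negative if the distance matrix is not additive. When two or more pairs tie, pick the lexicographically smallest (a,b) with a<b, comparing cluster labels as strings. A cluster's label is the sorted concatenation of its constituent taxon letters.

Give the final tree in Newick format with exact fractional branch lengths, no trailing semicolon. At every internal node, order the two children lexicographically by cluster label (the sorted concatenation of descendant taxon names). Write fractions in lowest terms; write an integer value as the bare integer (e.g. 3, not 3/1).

((((B:23/2,(J:17/2,P:-5/2):10):99/16,K:65/16):55/16,E:3/16):61/32,O:61/32)

iteration 1: select J,P (d=6, Q=-182); attach at lengths (17/2, -5/2); label the merged cluster JP
  updated: d(B,JP)=43/2, d(E,JP)=33/2, d(JP,K)=28, d(JP,O)=19
iteration 2: select B,JP (d=43/2, Q=-110); attach at lengths (23/2, 10); label the merged cluster BJP
  updated: d(BJP,E)=13/2, d(BJP,K)=41/4, d(BJP,O)=67/4
iteration 3: select BJP,K (d=41/4, Q=-169/4); attach at lengths (99/16, 65/16); label the merged cluster BJKP
  updated: d(BJKP,E)=29/8, d(BJKP,O)=29/4
iteration 4: select BJKP,E (d=29/8, Q=-119/8); attach at lengths (55/16, 3/16); label the merged cluster BEJKP
  updated: d(BEJKP,O)=61/16
iteration 5: select BEJKP,O (d=61/16); attach at lengths (61/32, 61/32); label the merged cluster BEJKOP
final tree: ((((B:23/2,(J:17/2,P:-5/2):10):99/16,K:65/16):55/16,E:3/16):61/32,O:61/32)
total length: 723/16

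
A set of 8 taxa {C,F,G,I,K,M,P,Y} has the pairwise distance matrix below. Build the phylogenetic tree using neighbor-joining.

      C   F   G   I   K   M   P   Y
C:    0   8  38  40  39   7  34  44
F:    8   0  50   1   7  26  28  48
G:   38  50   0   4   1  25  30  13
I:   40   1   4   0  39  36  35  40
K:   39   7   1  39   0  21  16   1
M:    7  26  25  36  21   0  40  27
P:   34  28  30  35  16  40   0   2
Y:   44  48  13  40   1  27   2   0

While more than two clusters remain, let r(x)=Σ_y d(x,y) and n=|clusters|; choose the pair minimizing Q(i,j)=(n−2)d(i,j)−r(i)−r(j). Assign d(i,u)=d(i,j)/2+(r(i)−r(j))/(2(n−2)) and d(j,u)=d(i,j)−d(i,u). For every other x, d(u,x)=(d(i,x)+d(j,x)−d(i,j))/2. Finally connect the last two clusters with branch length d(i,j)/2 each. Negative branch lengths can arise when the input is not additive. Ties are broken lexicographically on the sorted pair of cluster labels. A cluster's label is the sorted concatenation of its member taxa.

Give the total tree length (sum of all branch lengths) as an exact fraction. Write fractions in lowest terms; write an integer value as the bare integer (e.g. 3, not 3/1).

step 1: merge (F,I) at d=1, Q=-357; branch lengths F→-7/4, I→11/4; new cluster FI
  updated: d(C,FI)=47/2, d(FI,G)=53/2, d(FI,K)=45/2, d(FI,M)=61/2, d(FI,P)=31, d(FI,Y)=87/2
step 2: merge (C,M) at d=7, Q=-301; branch lengths C→7, M→0; new cluster CM
  updated: d(CM,FI)=47/2, d(CM,G)=28, d(CM,K)=53/2, d(CM,P)=67/2, d(CM,Y)=32
step 3: merge (CM,FI) at d=47/2, Q=-393/2; branch lengths CM→181/16, FI→195/16; new cluster CFIM
  updated: d(CFIM,G)=31/2, d(CFIM,K)=51/4, d(CFIM,P)=41/2, d(CFIM,Y)=26
step 4: merge (P,Y) at d=2, Q=-209/2; branch lengths P→65/12, Y→-41/12; new cluster PY
  updated: d(CFIM,PY)=89/4, d(G,PY)=41/2, d(K,PY)=15/2
step 5: merge (CFIM,G) at d=31/2, Q=-113/2; branch lengths CFIM→89/8, G→35/8; new cluster CFGIM
  updated: d(CFGIM,K)=-7/8, d(CFGIM,PY)=109/8
step 6: merge (CFGIM,K) at d=-7/8, Q=-81/4; branch lengths CFGIM→21/8, K→-7/2; new cluster CFGIKM
  updated: d(CFGIKM,PY)=11
step 7: merge (CFGIKM,PY) at d=11; branch lengths CFGIKM→11/2, PY→11/2; new cluster CFGIKMPY
final tree: (((((C:7,M:0):181/16,(F:-7/4,I:11/4):195/16):89/8,G:35/8):21/8,K:-7/2):11/2,(P:65/12,Y:-41/12):11/2)
total length: 473/8

473/8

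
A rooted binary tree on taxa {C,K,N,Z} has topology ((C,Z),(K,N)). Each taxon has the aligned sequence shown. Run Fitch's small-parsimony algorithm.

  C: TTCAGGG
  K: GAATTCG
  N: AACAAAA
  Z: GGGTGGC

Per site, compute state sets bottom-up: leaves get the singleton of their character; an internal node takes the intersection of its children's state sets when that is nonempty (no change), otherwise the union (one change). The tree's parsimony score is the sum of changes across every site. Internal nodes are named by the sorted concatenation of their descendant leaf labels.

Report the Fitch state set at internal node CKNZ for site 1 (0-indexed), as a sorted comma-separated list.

A,G,T

[col 0] CZ: children C:{T}, Z:{G} ∪→ {G,T}; cost 1
[col 0] KN: children K:{G}, N:{A} ∪→ {A,G}; cost 1
[col 0] CKNZ: children CZ:{G,T}, KN:{A,G} ∩→ {G}; cost 0
[col 1] CZ: children C:{T}, Z:{G} ∪→ {G,T}; cost 1
[col 1] KN: children K:{A}, N:{A} ∩→ {A}; cost 0
[col 1] CKNZ: children CZ:{G,T}, KN:{A} ∪→ {A,G,T}; cost 1
[col 2] CZ: children C:{C}, Z:{G} ∪→ {C,G}; cost 1
[col 2] KN: children K:{A}, N:{C} ∪→ {A,C}; cost 1
[col 2] CKNZ: children CZ:{C,G}, KN:{A,C} ∩→ {C}; cost 0
[col 3] CZ: children C:{A}, Z:{T} ∪→ {A,T}; cost 1
[col 3] KN: children K:{T}, N:{A} ∪→ {A,T}; cost 1
[col 3] CKNZ: children CZ:{A,T}, KN:{A,T} ∩→ {A,T}; cost 0
[col 4] CZ: children C:{G}, Z:{G} ∩→ {G}; cost 0
[col 4] KN: children K:{T}, N:{A} ∪→ {A,T}; cost 1
[col 4] CKNZ: children CZ:{G}, KN:{A,T} ∪→ {A,G,T}; cost 1
[col 5] CZ: children C:{G}, Z:{G} ∩→ {G}; cost 0
[col 5] KN: children K:{C}, N:{A} ∪→ {A,C}; cost 1
[col 5] CKNZ: children CZ:{G}, KN:{A,C} ∪→ {A,C,G}; cost 1
[col 6] CZ: children C:{G}, Z:{C} ∪→ {C,G}; cost 1
[col 6] KN: children K:{G}, N:{A} ∪→ {A,G}; cost 1
[col 6] CKNZ: children CZ:{C,G}, KN:{A,G} ∩→ {G}; cost 0
per-site changes: [2, 2, 2, 2, 2, 2, 2]; total = 14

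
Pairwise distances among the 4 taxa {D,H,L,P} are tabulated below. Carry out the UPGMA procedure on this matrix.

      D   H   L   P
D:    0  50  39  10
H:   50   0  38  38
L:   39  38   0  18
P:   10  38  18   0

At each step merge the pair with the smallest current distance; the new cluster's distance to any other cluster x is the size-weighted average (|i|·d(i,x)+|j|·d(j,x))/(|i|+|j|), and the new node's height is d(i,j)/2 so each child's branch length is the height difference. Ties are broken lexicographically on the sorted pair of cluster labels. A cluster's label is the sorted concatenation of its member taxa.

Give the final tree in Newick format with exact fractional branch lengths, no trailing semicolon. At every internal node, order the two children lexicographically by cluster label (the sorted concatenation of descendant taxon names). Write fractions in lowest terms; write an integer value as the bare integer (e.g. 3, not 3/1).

1. join D+P (d=10) ⇒ DP; edges |D|=5, |P|=5
  updated: d(DP,H)=44, d(DP,L)=57/2
2. join DP+L (d=57/2) ⇒ DLP; edges |DP|=37/4, |L|=57/4
  updated: d(DLP,H)=42
3. join DLP+H (d=42) ⇒ DHLP; edges |DLP|=27/4, |H|=21
final tree: (((D:5,P:5):37/4,L:57/4):27/4,H:21)
total length: 245/4

(((D:5,P:5):37/4,L:57/4):27/4,H:21)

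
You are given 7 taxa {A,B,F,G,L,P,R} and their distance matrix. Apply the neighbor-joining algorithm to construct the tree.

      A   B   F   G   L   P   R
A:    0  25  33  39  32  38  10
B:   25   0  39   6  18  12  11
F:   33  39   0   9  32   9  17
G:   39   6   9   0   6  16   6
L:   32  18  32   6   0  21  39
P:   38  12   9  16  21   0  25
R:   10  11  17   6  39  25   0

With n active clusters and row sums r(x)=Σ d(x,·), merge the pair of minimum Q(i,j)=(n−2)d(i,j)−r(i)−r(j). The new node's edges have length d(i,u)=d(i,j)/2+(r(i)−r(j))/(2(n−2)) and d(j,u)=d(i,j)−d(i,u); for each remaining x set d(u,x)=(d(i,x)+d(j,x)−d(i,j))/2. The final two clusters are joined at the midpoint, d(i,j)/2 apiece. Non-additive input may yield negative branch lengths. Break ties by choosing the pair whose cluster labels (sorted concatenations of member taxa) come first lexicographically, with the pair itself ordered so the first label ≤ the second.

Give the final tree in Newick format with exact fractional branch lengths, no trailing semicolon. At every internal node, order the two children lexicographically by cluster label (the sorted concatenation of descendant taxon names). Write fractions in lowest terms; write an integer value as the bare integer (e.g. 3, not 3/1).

(((((A:119/10,R:-19/10):81/8,B:23/8):79/16,(F:121/16,P:23/16):135/16):57/16,G:-29/8):77/16,L:77/16)

step 1: merge (A,R) at d=10, Q=-235; branch lengths A→119/10, R→-19/10; new cluster AR
  updated: d(AR,B)=13, d(AR,F)=20, d(AR,G)=35/2, d(AR,L)=61/2, d(AR,P)=53/2
step 2: merge (F,P) at d=9, Q=-315/2; branch lengths F→121/16, P→23/16; new cluster FP
  updated: d(AR,FP)=75/4, d(B,FP)=21, d(FP,G)=8, d(FP,L)=22
step 3: merge (AR,B) at d=13, Q=-395/4; branch lengths AR→81/8, B→23/8; new cluster ABR
  updated: d(ABR,FP)=107/8, d(ABR,G)=21/4, d(ABR,L)=71/4
step 4: merge (ABR,FP) at d=107/8, Q=-53; branch lengths ABR→79/16, FP→135/16; new cluster ABFPR
  updated: d(ABFPR,G)=-1/16, d(ABFPR,L)=211/16
step 5: merge (ABFPR,G) at d=-1/16, Q=-153/8; branch lengths ABFPR→57/16, G→-29/8; new cluster ABFGPR
  updated: d(ABFGPR,L)=77/8
step 6: merge (ABFGPR,L) at d=77/8; branch lengths ABFGPR→77/16, L→77/16; new cluster ABFGLPR
final tree: (((((A:119/10,R:-19/10):81/8,B:23/8):79/16,(F:121/16,P:23/16):135/16):57/16,G:-29/8):77/16,L:77/16)
total length: 879/16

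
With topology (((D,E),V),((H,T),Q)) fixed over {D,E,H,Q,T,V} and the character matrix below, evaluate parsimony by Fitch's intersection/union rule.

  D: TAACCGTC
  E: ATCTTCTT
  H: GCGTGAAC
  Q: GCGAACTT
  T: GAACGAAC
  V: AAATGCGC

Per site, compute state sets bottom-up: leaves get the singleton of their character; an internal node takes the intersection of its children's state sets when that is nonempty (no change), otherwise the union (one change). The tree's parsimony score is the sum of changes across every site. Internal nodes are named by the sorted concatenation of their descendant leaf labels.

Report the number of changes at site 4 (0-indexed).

site 0, node DE: D={T} ∪ E={A} → {A,T} (+1)
site 0, node DEV: DE={A,T} ∩ V={A} → {A} (+0)
site 0, node HT: H={G} ∩ T={G} → {G} (+0)
site 0, node HQT: HT={G} ∩ Q={G} → {G} (+0)
site 0, node DEHQTV: DEV={A} ∪ HQT={G} → {A,G} (+1)
site 1, node DE: D={A} ∪ E={T} → {A,T} (+1)
site 1, node DEV: DE={A,T} ∩ V={A} → {A} (+0)
site 1, node HT: H={C} ∪ T={A} → {A,C} (+1)
site 1, node HQT: HT={A,C} ∩ Q={C} → {C} (+0)
site 1, node DEHQTV: DEV={A} ∪ HQT={C} → {A,C} (+1)
site 2, node DE: D={A} ∪ E={C} → {A,C} (+1)
site 2, node DEV: DE={A,C} ∩ V={A} → {A} (+0)
site 2, node HT: H={G} ∪ T={A} → {A,G} (+1)
site 2, node HQT: HT={A,G} ∩ Q={G} → {G} (+0)
site 2, node DEHQTV: DEV={A} ∪ HQT={G} → {A,G} (+1)
site 3, node DE: D={C} ∪ E={T} → {C,T} (+1)
site 3, node DEV: DE={C,T} ∩ V={T} → {T} (+0)
site 3, node HT: H={T} ∪ T={C} → {C,T} (+1)
site 3, node HQT: HT={C,T} ∪ Q={A} → {A,C,T} (+1)
site 3, node DEHQTV: DEV={T} ∩ HQT={A,C,T} → {T} (+0)
site 4, node DE: D={C} ∪ E={T} → {C,T} (+1)
site 4, node DEV: DE={C,T} ∪ V={G} → {C,G,T} (+1)
site 4, node HT: H={G} ∩ T={G} → {G} (+0)
site 4, node HQT: HT={G} ∪ Q={A} → {A,G} (+1)
site 4, node DEHQTV: DEV={C,G,T} ∩ HQT={A,G} → {G} (+0)
site 5, node DE: D={G} ∪ E={C} → {C,G} (+1)
site 5, node DEV: DE={C,G} ∩ V={C} → {C} (+0)
site 5, node HT: H={A} ∩ T={A} → {A} (+0)
site 5, node HQT: HT={A} ∪ Q={C} → {A,C} (+1)
site 5, node DEHQTV: DEV={C} ∩ HQT={A,C} → {C} (+0)
site 6, node DE: D={T} ∩ E={T} → {T} (+0)
site 6, node DEV: DE={T} ∪ V={G} → {G,T} (+1)
site 6, node HT: H={A} ∩ T={A} → {A} (+0)
site 6, node HQT: HT={A} ∪ Q={T} → {A,T} (+1)
site 6, node DEHQTV: DEV={G,T} ∩ HQT={A,T} → {T} (+0)
site 7, node DE: D={C} ∪ E={T} → {C,T} (+1)
site 7, node DEV: DE={C,T} ∩ V={C} → {C} (+0)
site 7, node HT: H={C} ∩ T={C} → {C} (+0)
site 7, node HQT: HT={C} ∪ Q={T} → {C,T} (+1)
site 7, node DEHQTV: DEV={C} ∩ HQT={C,T} → {C} (+0)
per-site changes: [2, 3, 3, 3, 3, 2, 2, 2]; total = 20

3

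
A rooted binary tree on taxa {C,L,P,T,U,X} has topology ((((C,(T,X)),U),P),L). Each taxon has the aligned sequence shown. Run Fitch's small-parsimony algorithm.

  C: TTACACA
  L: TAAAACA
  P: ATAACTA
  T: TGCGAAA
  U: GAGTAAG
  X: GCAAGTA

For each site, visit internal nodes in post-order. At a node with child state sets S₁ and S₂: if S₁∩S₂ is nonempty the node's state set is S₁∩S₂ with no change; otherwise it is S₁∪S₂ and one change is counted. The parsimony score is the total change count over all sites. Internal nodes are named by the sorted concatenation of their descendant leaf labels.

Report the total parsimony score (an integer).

19

site 0, node TX: T={T} ∪ X={G} → {G,T} (+1)
site 0, node CTX: C={T} ∩ TX={G,T} → {T} (+0)
site 0, node CTUX: CTX={T} ∪ U={G} → {G,T} (+1)
site 0, node CPTUX: CTUX={G,T} ∪ P={A} → {A,G,T} (+1)
site 0, node CLPTUX: CPTUX={A,G,T} ∩ L={T} → {T} (+0)
site 1, node TX: T={G} ∪ X={C} → {C,G} (+1)
site 1, node CTX: C={T} ∪ TX={C,G} → {C,G,T} (+1)
site 1, node CTUX: CTX={C,G,T} ∪ U={A} → {A,C,G,T} (+1)
site 1, node CPTUX: CTUX={A,C,G,T} ∩ P={T} → {T} (+0)
site 1, node CLPTUX: CPTUX={T} ∪ L={A} → {A,T} (+1)
site 2, node TX: T={C} ∪ X={A} → {A,C} (+1)
site 2, node CTX: C={A} ∩ TX={A,C} → {A} (+0)
site 2, node CTUX: CTX={A} ∪ U={G} → {A,G} (+1)
site 2, node CPTUX: CTUX={A,G} ∩ P={A} → {A} (+0)
site 2, node CLPTUX: CPTUX={A} ∩ L={A} → {A} (+0)
site 3, node TX: T={G} ∪ X={A} → {A,G} (+1)
site 3, node CTX: C={C} ∪ TX={A,G} → {A,C,G} (+1)
site 3, node CTUX: CTX={A,C,G} ∪ U={T} → {A,C,G,T} (+1)
site 3, node CPTUX: CTUX={A,C,G,T} ∩ P={A} → {A} (+0)
site 3, node CLPTUX: CPTUX={A} ∩ L={A} → {A} (+0)
site 4, node TX: T={A} ∪ X={G} → {A,G} (+1)
site 4, node CTX: C={A} ∩ TX={A,G} → {A} (+0)
site 4, node CTUX: CTX={A} ∩ U={A} → {A} (+0)
site 4, node CPTUX: CTUX={A} ∪ P={C} → {A,C} (+1)
site 4, node CLPTUX: CPTUX={A,C} ∩ L={A} → {A} (+0)
site 5, node TX: T={A} ∪ X={T} → {A,T} (+1)
site 5, node CTX: C={C} ∪ TX={A,T} → {A,C,T} (+1)
site 5, node CTUX: CTX={A,C,T} ∩ U={A} → {A} (+0)
site 5, node CPTUX: CTUX={A} ∪ P={T} → {A,T} (+1)
site 5, node CLPTUX: CPTUX={A,T} ∪ L={C} → {A,C,T} (+1)
site 6, node TX: T={A} ∩ X={A} → {A} (+0)
site 6, node CTX: C={A} ∩ TX={A} → {A} (+0)
site 6, node CTUX: CTX={A} ∪ U={G} → {A,G} (+1)
site 6, node CPTUX: CTUX={A,G} ∩ P={A} → {A} (+0)
site 6, node CLPTUX: CPTUX={A} ∩ L={A} → {A} (+0)
per-site changes: [3, 4, 2, 3, 2, 4, 1]; total = 19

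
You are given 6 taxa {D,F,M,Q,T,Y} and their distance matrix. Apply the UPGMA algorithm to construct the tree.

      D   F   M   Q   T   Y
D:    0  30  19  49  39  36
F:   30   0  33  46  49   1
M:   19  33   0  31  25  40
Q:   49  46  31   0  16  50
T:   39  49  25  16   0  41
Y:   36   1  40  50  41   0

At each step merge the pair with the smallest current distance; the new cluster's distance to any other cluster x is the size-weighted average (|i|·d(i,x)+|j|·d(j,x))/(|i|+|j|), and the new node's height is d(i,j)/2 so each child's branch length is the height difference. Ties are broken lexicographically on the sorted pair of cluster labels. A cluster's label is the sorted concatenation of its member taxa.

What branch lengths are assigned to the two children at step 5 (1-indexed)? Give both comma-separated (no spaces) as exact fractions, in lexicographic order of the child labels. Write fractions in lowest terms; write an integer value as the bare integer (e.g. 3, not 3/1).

13/4,101/8

iteration 1: select F,Y (d=1); attach at lengths (1/2, 1/2); label the merged cluster FY
  updated: d(D,FY)=33, d(FY,M)=73/2, d(FY,Q)=48, d(FY,T)=45
iteration 2: select Q,T (d=16); attach at lengths (8, 8); label the merged cluster QT
  updated: d(D,QT)=44, d(FY,QT)=93/2, d(M,QT)=28
iteration 3: select D,M (d=19); attach at lengths (19/2, 19/2); label the merged cluster DM
  updated: d(DM,FY)=139/4, d(DM,QT)=36
iteration 4: select DM,FY (d=139/4); attach at lengths (63/8, 135/8); label the merged cluster DFMY
  updated: d(DFMY,QT)=165/4
iteration 5: select DFMY,QT (d=165/4); attach at lengths (13/4, 101/8); label the merged cluster DFMQTY
final tree: (((D:19/2,M:19/2):63/8,(F:1/2,Y:1/2):135/8):13/4,(Q:8,T:8):101/8)
total length: 613/8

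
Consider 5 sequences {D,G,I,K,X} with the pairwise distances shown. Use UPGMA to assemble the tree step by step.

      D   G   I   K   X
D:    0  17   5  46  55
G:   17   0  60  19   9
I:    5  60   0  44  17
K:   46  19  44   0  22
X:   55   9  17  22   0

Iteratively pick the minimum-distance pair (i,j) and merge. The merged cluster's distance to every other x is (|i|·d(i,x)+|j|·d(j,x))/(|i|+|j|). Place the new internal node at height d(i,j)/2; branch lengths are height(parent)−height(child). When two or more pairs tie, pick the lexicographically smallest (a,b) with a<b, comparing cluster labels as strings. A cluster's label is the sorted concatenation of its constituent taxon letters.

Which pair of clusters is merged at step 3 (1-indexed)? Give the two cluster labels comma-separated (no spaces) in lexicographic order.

iteration 1: select D,I (d=5); attach at lengths (5/2, 5/2); label the merged cluster DI
  updated: d(DI,G)=77/2, d(DI,K)=45, d(DI,X)=36
iteration 2: select G,X (d=9); attach at lengths (9/2, 9/2); label the merged cluster GX
  updated: d(DI,GX)=149/4, d(GX,K)=41/2
iteration 3: select GX,K (d=41/2); attach at lengths (23/4, 41/4); label the merged cluster GKX
  updated: d(DI,GKX)=239/6
iteration 4: select DI,GKX (d=239/6); attach at lengths (209/12, 29/3); label the merged cluster DGIKX
final tree: ((D:5/2,I:5/2):209/12,((G:9/2,X:9/2):23/4,K:41/4):29/3)
total length: 685/12

GX,K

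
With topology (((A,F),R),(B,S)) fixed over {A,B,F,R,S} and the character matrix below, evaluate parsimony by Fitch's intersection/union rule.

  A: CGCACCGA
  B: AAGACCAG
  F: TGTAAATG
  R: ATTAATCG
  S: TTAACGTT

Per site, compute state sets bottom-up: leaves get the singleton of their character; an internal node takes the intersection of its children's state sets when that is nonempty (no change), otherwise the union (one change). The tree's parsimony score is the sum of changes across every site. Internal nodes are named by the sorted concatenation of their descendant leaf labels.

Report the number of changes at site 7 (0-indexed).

2

AF@0: {C} ∪ {T} = {C,T} (union, +1)
AFR@0: {C,T} ∪ {A} = {A,C,T} (union, +1)
BS@0: {A} ∪ {T} = {A,T} (union, +1)
ABFRS@0: {A,C,T} ∩ {A,T} = {A,T} (intersection, +0)
AF@1: {G} ∩ {G} = {G} (intersection, +0)
AFR@1: {G} ∪ {T} = {G,T} (union, +1)
BS@1: {A} ∪ {T} = {A,T} (union, +1)
ABFRS@1: {G,T} ∩ {A,T} = {T} (intersection, +0)
AF@2: {C} ∪ {T} = {C,T} (union, +1)
AFR@2: {C,T} ∩ {T} = {T} (intersection, +0)
BS@2: {G} ∪ {A} = {A,G} (union, +1)
ABFRS@2: {T} ∪ {A,G} = {A,G,T} (union, +1)
AF@3: {A} ∩ {A} = {A} (intersection, +0)
AFR@3: {A} ∩ {A} = {A} (intersection, +0)
BS@3: {A} ∩ {A} = {A} (intersection, +0)
ABFRS@3: {A} ∩ {A} = {A} (intersection, +0)
AF@4: {C} ∪ {A} = {A,C} (union, +1)
AFR@4: {A,C} ∩ {A} = {A} (intersection, +0)
BS@4: {C} ∩ {C} = {C} (intersection, +0)
ABFRS@4: {A} ∪ {C} = {A,C} (union, +1)
AF@5: {C} ∪ {A} = {A,C} (union, +1)
AFR@5: {A,C} ∪ {T} = {A,C,T} (union, +1)
BS@5: {C} ∪ {G} = {C,G} (union, +1)
ABFRS@5: {A,C,T} ∩ {C,G} = {C} (intersection, +0)
AF@6: {G} ∪ {T} = {G,T} (union, +1)
AFR@6: {G,T} ∪ {C} = {C,G,T} (union, +1)
BS@6: {A} ∪ {T} = {A,T} (union, +1)
ABFRS@6: {C,G,T} ∩ {A,T} = {T} (intersection, +0)
AF@7: {A} ∪ {G} = {A,G} (union, +1)
AFR@7: {A,G} ∩ {G} = {G} (intersection, +0)
BS@7: {G} ∪ {T} = {G,T} (union, +1)
ABFRS@7: {G} ∩ {G,T} = {G} (intersection, +0)
per-site changes: [3, 2, 3, 0, 2, 3, 3, 2]; total = 18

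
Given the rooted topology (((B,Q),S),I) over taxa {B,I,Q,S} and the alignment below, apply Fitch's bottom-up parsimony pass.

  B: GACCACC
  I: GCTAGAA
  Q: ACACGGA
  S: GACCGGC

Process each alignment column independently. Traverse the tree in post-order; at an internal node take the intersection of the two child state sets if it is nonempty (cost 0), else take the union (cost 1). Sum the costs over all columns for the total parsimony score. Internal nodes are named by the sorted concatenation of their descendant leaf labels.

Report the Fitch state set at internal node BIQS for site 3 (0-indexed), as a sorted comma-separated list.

BQ@0: {G} ∪ {A} = {A,G} (union, +1)
BQS@0: {A,G} ∩ {G} = {G} (intersection, +0)
BIQS@0: {G} ∩ {G} = {G} (intersection, +0)
BQ@1: {A} ∪ {C} = {A,C} (union, +1)
BQS@1: {A,C} ∩ {A} = {A} (intersection, +0)
BIQS@1: {A} ∪ {C} = {A,C} (union, +1)
BQ@2: {C} ∪ {A} = {A,C} (union, +1)
BQS@2: {A,C} ∩ {C} = {C} (intersection, +0)
BIQS@2: {C} ∪ {T} = {C,T} (union, +1)
BQ@3: {C} ∩ {C} = {C} (intersection, +0)
BQS@3: {C} ∩ {C} = {C} (intersection, +0)
BIQS@3: {C} ∪ {A} = {A,C} (union, +1)
BQ@4: {A} ∪ {G} = {A,G} (union, +1)
BQS@4: {A,G} ∩ {G} = {G} (intersection, +0)
BIQS@4: {G} ∩ {G} = {G} (intersection, +0)
BQ@5: {C} ∪ {G} = {C,G} (union, +1)
BQS@5: {C,G} ∩ {G} = {G} (intersection, +0)
BIQS@5: {G} ∪ {A} = {A,G} (union, +1)
BQ@6: {C} ∪ {A} = {A,C} (union, +1)
BQS@6: {A,C} ∩ {C} = {C} (intersection, +0)
BIQS@6: {C} ∪ {A} = {A,C} (union, +1)
per-site changes: [1, 2, 2, 1, 1, 2, 2]; total = 11

A,C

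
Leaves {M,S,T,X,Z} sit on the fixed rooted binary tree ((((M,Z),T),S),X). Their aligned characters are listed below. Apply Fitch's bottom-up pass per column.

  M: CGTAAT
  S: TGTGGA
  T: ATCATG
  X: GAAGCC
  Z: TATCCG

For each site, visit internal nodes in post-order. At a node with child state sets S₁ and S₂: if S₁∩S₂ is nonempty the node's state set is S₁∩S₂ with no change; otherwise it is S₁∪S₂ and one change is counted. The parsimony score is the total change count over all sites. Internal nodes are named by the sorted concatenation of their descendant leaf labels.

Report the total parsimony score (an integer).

MZ@0: {C} ∪ {T} = {C,T} (union, +1)
MTZ@0: {C,T} ∪ {A} = {A,C,T} (union, +1)
MSTZ@0: {A,C,T} ∩ {T} = {T} (intersection, +0)
MSTXZ@0: {T} ∪ {G} = {G,T} (union, +1)
MZ@1: {G} ∪ {A} = {A,G} (union, +1)
MTZ@1: {A,G} ∪ {T} = {A,G,T} (union, +1)
MSTZ@1: {A,G,T} ∩ {G} = {G} (intersection, +0)
MSTXZ@1: {G} ∪ {A} = {A,G} (union, +1)
MZ@2: {T} ∩ {T} = {T} (intersection, +0)
MTZ@2: {T} ∪ {C} = {C,T} (union, +1)
MSTZ@2: {C,T} ∩ {T} = {T} (intersection, +0)
MSTXZ@2: {T} ∪ {A} = {A,T} (union, +1)
MZ@3: {A} ∪ {C} = {A,C} (union, +1)
MTZ@3: {A,C} ∩ {A} = {A} (intersection, +0)
MSTZ@3: {A} ∪ {G} = {A,G} (union, +1)
MSTXZ@3: {A,G} ∩ {G} = {G} (intersection, +0)
MZ@4: {A} ∪ {C} = {A,C} (union, +1)
MTZ@4: {A,C} ∪ {T} = {A,C,T} (union, +1)
MSTZ@4: {A,C,T} ∪ {G} = {A,C,G,T} (union, +1)
MSTXZ@4: {A,C,G,T} ∩ {C} = {C} (intersection, +0)
MZ@5: {T} ∪ {G} = {G,T} (union, +1)
MTZ@5: {G,T} ∩ {G} = {G} (intersection, +0)
MSTZ@5: {G} ∪ {A} = {A,G} (union, +1)
MSTXZ@5: {A,G} ∪ {C} = {A,C,G} (union, +1)
per-site changes: [3, 3, 2, 2, 3, 3]; total = 16

16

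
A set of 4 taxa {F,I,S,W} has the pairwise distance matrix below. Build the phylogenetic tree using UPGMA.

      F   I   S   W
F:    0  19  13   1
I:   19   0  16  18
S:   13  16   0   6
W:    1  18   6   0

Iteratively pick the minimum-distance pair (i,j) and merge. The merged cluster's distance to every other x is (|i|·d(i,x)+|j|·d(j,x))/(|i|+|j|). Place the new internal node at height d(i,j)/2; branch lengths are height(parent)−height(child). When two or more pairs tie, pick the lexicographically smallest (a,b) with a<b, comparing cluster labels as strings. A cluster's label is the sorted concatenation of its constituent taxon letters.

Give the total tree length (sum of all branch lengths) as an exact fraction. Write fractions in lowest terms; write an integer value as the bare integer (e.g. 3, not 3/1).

275/12

iteration 1: select F,W (d=1); attach at lengths (1/2, 1/2); label the merged cluster FW
  updated: d(FW,I)=37/2, d(FW,S)=19/2
iteration 2: select FW,S (d=19/2); attach at lengths (17/4, 19/4); label the merged cluster FSW
  updated: d(FSW,I)=53/3
iteration 3: select FSW,I (d=53/3); attach at lengths (49/12, 53/6); label the merged cluster FISW
final tree: (((F:1/2,W:1/2):17/4,S:19/4):49/12,I:53/6)
total length: 275/12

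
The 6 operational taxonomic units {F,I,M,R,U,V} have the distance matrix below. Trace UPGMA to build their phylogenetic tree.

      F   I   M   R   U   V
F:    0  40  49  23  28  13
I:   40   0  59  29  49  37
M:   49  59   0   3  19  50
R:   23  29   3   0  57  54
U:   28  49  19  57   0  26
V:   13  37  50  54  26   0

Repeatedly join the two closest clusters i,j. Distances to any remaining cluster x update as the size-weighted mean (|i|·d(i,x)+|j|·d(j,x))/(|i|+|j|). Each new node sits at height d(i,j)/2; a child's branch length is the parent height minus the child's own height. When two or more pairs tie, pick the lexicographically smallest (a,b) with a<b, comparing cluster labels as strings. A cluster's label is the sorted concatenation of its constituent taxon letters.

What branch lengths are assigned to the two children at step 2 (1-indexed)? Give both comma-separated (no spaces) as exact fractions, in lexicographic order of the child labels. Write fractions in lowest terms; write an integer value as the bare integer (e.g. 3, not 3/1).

13/2,13/2

1. join M+R (d=3) ⇒ MR; edges |M|=3/2, |R|=3/2
  updated: d(F,MR)=36, d(I,MR)=44, d(MR,U)=38, d(MR,V)=52
2. join F+V (d=13) ⇒ FV; edges |F|=13/2, |V|=13/2
  updated: d(FV,I)=77/2, d(FV,MR)=44, d(FV,U)=27
3. join FV+U (d=27) ⇒ FUV; edges |FV|=7, |U|=27/2
  updated: d(FUV,I)=42, d(FUV,MR)=42
4. join FUV+I (d=42) ⇒ FIUV; edges |FUV|=15/2, |I|=21
  updated: d(FIUV,MR)=85/2
5. join FIUV+MR (d=85/2) ⇒ FIMRUV; edges |FIUV|=1/4, |MR|=79/4
final tree: ((((F:13/2,V:13/2):7,U:27/2):15/2,I:21):1/4,(M:3/2,R:3/2):79/4)
total length: 85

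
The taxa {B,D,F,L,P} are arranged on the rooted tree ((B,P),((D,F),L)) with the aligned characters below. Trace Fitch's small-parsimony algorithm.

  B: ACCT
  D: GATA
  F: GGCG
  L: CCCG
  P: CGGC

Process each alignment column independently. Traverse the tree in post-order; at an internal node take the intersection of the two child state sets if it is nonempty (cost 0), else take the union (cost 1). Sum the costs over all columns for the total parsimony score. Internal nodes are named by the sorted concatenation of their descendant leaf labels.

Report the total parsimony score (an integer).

10

site 0, node BP: B={A} ∪ P={C} → {A,C} (+1)
site 0, node DF: D={G} ∩ F={G} → {G} (+0)
site 0, node DFL: DF={G} ∪ L={C} → {C,G} (+1)
site 0, node BDFLP: BP={A,C} ∩ DFL={C,G} → {C} (+0)
site 1, node BP: B={C} ∪ P={G} → {C,G} (+1)
site 1, node DF: D={A} ∪ F={G} → {A,G} (+1)
site 1, node DFL: DF={A,G} ∪ L={C} → {A,C,G} (+1)
site 1, node BDFLP: BP={C,G} ∩ DFL={A,C,G} → {C,G} (+0)
site 2, node BP: B={C} ∪ P={G} → {C,G} (+1)
site 2, node DF: D={T} ∪ F={C} → {C,T} (+1)
site 2, node DFL: DF={C,T} ∩ L={C} → {C} (+0)
site 2, node BDFLP: BP={C,G} ∩ DFL={C} → {C} (+0)
site 3, node BP: B={T} ∪ P={C} → {C,T} (+1)
site 3, node DF: D={A} ∪ F={G} → {A,G} (+1)
site 3, node DFL: DF={A,G} ∩ L={G} → {G} (+0)
site 3, node BDFLP: BP={C,T} ∪ DFL={G} → {C,G,T} (+1)
per-site changes: [2, 3, 2, 3]; total = 10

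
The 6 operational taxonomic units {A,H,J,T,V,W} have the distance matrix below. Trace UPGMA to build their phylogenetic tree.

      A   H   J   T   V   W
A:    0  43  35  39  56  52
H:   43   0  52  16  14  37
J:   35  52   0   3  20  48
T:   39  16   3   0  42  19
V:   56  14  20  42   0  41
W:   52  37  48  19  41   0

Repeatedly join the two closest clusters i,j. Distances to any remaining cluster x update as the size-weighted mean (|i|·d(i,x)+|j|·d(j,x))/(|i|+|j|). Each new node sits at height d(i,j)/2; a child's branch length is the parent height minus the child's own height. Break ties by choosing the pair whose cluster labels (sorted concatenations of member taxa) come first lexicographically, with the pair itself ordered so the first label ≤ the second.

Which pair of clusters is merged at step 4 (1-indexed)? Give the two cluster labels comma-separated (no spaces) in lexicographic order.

step 1: merge (J,T) at d=3; branch lengths J→3/2, T→3/2; new cluster JT
  updated: d(A,JT)=37, d(H,JT)=34, d(JT,V)=31, d(JT,W)=67/2
step 2: merge (H,V) at d=14; branch lengths H→7, V→7; new cluster HV
  updated: d(A,HV)=99/2, d(HV,JT)=65/2, d(HV,W)=39
step 3: merge (HV,JT) at d=65/2; branch lengths HV→37/4, JT→59/4; new cluster HJTV
  updated: d(A,HJTV)=173/4, d(HJTV,W)=145/4
step 4: merge (HJTV,W) at d=145/4; branch lengths HJTV→15/8, W→145/8; new cluster HJTVW
  updated: d(A,HJTVW)=45
step 5: merge (A,HJTVW) at d=45; branch lengths A→45/2, HJTVW→35/8; new cluster AHJTVW
final tree: (A:45/2,(((H:7,V:7):37/4,(J:3/2,T:3/2):59/4):15/8,W:145/8):35/8)
total length: 703/8

HJTV,W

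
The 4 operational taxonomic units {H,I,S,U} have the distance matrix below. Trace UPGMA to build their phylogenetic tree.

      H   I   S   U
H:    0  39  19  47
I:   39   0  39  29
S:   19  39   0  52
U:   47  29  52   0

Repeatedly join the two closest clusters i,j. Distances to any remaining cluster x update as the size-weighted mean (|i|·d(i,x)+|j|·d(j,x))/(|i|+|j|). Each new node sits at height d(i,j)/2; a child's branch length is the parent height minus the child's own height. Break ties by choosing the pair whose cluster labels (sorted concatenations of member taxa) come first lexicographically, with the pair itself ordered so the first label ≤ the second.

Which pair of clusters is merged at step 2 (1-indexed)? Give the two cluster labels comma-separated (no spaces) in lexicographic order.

I,U

1. join H+S (d=19) ⇒ HS; edges |H|=19/2, |S|=19/2
  updated: d(HS,I)=39, d(HS,U)=99/2
2. join I+U (d=29) ⇒ IU; edges |I|=29/2, |U|=29/2
  updated: d(HS,IU)=177/4
3. join HS+IU (d=177/4) ⇒ HISU; edges |HS|=101/8, |IU|=61/8
final tree: ((H:19/2,S:19/2):101/8,(I:29/2,U:29/2):61/8)
total length: 273/4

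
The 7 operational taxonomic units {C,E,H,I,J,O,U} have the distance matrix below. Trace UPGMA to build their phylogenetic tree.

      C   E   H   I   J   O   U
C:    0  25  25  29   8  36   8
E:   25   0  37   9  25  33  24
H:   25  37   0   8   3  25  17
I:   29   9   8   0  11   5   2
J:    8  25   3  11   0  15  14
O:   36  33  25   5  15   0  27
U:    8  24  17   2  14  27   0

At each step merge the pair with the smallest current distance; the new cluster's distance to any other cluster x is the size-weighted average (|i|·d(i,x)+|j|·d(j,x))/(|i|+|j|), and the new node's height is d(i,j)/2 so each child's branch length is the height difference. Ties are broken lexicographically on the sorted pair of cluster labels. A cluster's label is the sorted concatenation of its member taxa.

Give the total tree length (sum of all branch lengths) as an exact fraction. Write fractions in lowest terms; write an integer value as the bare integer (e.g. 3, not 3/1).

step 1: merge (I,U) at d=2; branch lengths I→1, U→1; new cluster IU
  updated: d(C,IU)=37/2, d(E,IU)=33/2, d(H,IU)=25/2, d(IU,J)=25/2, d(IU,O)=16
step 2: merge (H,J) at d=3; branch lengths H→3/2, J→3/2; new cluster HJ
  updated: d(C,HJ)=33/2, d(E,HJ)=31, d(HJ,IU)=25/2, d(HJ,O)=20
step 3: merge (HJ,IU) at d=25/2; branch lengths HJ→19/4, IU→21/4; new cluster HIJU
  updated: d(C,HIJU)=35/2, d(E,HIJU)=95/4, d(HIJU,O)=18
step 4: merge (C,HIJU) at d=35/2; branch lengths C→35/4, HIJU→5/2; new cluster CHIJU
  updated: d(CHIJU,E)=24, d(CHIJU,O)=108/5
step 5: merge (CHIJU,O) at d=108/5; branch lengths CHIJU→41/20, O→54/5; new cluster CHIJOU
  updated: d(CHIJOU,E)=51/2
step 6: merge (CHIJOU,E) at d=51/2; branch lengths CHIJOU→39/20, E→51/4; new cluster CEHIJOU
final tree: (((C:35/4,((H:3/2,J:3/2):19/4,(I:1,U:1):21/4):5/2):41/20,O:54/5):39/20,E:51/4)
total length: 269/5

269/5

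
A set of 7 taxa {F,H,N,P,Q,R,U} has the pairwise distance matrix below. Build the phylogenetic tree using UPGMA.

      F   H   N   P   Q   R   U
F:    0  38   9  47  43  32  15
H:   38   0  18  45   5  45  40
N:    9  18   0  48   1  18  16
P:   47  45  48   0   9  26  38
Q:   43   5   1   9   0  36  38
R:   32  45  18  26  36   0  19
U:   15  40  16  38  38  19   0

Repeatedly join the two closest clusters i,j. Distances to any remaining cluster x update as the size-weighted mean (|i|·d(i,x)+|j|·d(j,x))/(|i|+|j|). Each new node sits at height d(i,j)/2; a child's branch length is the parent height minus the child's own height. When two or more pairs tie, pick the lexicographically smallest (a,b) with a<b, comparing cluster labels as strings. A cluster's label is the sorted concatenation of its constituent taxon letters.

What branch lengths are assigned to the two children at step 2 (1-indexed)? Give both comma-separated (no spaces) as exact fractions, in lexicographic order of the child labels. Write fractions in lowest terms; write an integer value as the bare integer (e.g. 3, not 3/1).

step 1: merge (N,Q) at d=1; branch lengths N→1/2, Q→1/2; new cluster NQ
  updated: d(F,NQ)=26, d(H,NQ)=23/2, d(NQ,P)=57/2, d(NQ,R)=27, d(NQ,U)=27
step 2: merge (H,NQ) at d=23/2; branch lengths H→23/4, NQ→21/4; new cluster HNQ
  updated: d(F,HNQ)=30, d(HNQ,P)=34, d(HNQ,R)=33, d(HNQ,U)=94/3
step 3: merge (F,U) at d=15; branch lengths F→15/2, U→15/2; new cluster FU
  updated: d(FU,HNQ)=92/3, d(FU,P)=85/2, d(FU,R)=51/2
step 4: merge (FU,R) at d=51/2; branch lengths FU→21/4, R→51/4; new cluster FRU
  updated: d(FRU,HNQ)=283/9, d(FRU,P)=37
step 5: merge (FRU,HNQ) at d=283/9; branch lengths FRU→107/36, HNQ→359/36; new cluster FHNQRU
  updated: d(FHNQRU,P)=71/2
step 6: merge (FHNQRU,P) at d=71/2; branch lengths FHNQRU→73/36, P→71/4; new cluster FHNPQRU
final tree: ((((F:15/2,U:15/2):21/4,R:51/4):107/36,(H:23/4,(N:1/2,Q:1/2):21/4):359/36):73/36,P:71/4)
total length: 1399/18

23/4,21/4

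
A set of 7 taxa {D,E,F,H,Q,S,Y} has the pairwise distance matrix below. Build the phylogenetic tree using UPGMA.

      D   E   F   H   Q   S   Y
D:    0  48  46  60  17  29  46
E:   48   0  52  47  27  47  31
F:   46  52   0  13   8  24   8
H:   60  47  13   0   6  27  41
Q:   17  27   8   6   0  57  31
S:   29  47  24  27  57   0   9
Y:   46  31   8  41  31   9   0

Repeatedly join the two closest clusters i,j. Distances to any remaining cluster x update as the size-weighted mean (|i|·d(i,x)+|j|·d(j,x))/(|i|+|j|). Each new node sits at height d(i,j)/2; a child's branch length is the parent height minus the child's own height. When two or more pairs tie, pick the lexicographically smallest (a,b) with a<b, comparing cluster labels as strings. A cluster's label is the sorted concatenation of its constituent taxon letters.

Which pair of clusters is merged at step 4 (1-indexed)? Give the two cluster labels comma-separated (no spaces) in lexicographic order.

1. join H+Q (d=6) ⇒ HQ; edges |H|=3, |Q|=3
  updated: d(D,HQ)=77/2, d(E,HQ)=37, d(F,HQ)=21/2, d(HQ,S)=42, d(HQ,Y)=36
2. join F+Y (d=8) ⇒ FY; edges |F|=4, |Y|=4
  updated: d(D,FY)=46, d(E,FY)=83/2, d(FY,HQ)=93/4, d(FY,S)=33/2
3. join FY+S (d=33/2) ⇒ FSY; edges |FY|=17/4, |S|=33/4
  updated: d(D,FSY)=121/3, d(E,FSY)=130/3, d(FSY,HQ)=59/2
4. join FSY+HQ (d=59/2) ⇒ FHQSY; edges |FSY|=13/2, |HQ|=47/4
  updated: d(D,FHQSY)=198/5, d(E,FHQSY)=204/5
5. join D+FHQSY (d=198/5) ⇒ DFHQSY; edges |D|=99/5, |FHQSY|=101/20
  updated: d(DFHQSY,E)=42
6. join DFHQSY+E (d=42) ⇒ DEFHQSY; edges |DFHQSY|=6/5, |E|=21
final tree: ((D:99/5,(((F:4,Y:4):17/4,S:33/4):13/2,(H:3,Q:3):47/4):101/20):6/5,E:21)
total length: 459/5

FSY,HQ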